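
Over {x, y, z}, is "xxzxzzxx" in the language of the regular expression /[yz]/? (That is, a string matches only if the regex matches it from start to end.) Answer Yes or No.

No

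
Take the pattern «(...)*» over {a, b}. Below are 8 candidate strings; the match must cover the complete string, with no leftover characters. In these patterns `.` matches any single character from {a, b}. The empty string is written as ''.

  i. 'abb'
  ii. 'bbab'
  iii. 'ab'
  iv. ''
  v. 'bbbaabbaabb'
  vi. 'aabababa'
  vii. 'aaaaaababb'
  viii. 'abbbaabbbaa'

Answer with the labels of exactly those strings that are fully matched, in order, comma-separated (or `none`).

i → match
ii → no match
iii → no match
iv → match
v → no match
vi → no match
vii → no match
viii → no match

i, iv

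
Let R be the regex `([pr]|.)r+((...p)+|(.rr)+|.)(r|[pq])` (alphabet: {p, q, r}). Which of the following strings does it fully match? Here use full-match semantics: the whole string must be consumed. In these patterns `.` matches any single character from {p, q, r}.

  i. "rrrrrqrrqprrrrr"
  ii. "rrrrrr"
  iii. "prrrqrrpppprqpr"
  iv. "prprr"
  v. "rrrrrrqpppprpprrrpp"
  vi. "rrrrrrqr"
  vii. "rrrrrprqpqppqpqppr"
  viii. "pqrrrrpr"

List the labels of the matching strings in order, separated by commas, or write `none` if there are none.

ii, v, vi

i → no match
ii. "rrrrrr" → match
iii → no match
iv. "prprr" → no match
v → match
vi. "rrrrrrqr" → match
vii → no match
viii. "pqrrrrpr" → no match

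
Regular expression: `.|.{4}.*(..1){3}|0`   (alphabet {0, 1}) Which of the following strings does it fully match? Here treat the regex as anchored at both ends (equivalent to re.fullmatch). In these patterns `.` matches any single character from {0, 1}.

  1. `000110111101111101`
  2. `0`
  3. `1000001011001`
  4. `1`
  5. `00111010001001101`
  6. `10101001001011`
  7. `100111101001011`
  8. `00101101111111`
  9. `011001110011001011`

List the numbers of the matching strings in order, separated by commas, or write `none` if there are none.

1, 2, 3, 4, 5, 6, 7, 8, 9

1 → match
2 → match
3 → match
4 → match
5 → match
6 → match
7 → match
8 → match
9 → match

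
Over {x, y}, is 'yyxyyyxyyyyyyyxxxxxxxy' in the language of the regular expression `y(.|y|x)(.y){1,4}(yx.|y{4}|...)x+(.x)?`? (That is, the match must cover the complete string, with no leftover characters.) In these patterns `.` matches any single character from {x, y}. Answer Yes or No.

No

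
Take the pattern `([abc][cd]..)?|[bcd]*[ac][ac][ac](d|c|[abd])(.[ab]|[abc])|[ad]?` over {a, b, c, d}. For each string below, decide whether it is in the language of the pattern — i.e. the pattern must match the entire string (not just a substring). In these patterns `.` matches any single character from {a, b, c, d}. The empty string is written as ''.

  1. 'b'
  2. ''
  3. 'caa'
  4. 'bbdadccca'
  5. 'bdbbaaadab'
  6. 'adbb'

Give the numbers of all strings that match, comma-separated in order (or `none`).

1 → no match
2 → match
3 → no match
4 → no match
5 → match
6 → match

2, 5, 6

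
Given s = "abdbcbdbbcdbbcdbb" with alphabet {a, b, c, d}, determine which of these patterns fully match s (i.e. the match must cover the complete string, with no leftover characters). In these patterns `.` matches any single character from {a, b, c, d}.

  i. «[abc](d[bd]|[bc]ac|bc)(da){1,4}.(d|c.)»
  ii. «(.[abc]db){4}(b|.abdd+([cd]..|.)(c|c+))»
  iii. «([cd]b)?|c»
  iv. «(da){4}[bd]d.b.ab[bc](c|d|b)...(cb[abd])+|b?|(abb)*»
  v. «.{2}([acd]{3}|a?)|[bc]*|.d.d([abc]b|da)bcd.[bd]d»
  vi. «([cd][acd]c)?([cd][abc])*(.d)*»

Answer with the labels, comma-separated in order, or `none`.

i → no match
ii → match
iii → no match
iv → no match
v → no match
vi → no match

ii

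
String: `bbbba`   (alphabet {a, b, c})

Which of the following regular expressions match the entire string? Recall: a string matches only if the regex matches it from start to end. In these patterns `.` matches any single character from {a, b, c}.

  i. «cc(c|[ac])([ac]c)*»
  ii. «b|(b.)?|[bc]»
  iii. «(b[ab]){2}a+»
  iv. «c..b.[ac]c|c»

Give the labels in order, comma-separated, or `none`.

i → no match — must start with `cc`
ii → no match
iii → match
iv → no match — must start with `c`

iii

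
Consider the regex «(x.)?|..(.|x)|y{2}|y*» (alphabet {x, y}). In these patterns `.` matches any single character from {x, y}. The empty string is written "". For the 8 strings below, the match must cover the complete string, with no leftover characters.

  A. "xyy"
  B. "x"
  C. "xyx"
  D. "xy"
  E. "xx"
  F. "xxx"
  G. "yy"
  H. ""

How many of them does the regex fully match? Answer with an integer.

7

A. "xyy" → match
B. "x" → no match
C. "xyx" → match
D. "xy" → match
E. "xx" → match
F. "xxx" → match
G. "yy" → match
H. "" → match
Total matched: 7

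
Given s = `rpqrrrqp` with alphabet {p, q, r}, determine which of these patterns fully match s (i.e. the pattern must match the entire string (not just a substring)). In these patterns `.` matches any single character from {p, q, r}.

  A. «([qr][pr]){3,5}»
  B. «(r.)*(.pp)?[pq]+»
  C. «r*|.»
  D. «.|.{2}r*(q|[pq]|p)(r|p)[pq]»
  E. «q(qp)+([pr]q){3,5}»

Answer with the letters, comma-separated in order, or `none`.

A

A → match
B → no match
C → no match
D → no match
E → no match — must start with `qqp`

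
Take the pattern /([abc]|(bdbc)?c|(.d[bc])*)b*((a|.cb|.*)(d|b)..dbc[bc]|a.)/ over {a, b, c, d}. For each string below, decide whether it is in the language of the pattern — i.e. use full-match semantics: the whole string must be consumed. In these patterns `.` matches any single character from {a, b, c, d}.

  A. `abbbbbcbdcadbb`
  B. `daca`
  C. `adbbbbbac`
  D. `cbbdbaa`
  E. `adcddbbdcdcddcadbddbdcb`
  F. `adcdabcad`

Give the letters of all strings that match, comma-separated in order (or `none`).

A → no match
B → no match
C → match
D → no match
E → no match
F → no match

C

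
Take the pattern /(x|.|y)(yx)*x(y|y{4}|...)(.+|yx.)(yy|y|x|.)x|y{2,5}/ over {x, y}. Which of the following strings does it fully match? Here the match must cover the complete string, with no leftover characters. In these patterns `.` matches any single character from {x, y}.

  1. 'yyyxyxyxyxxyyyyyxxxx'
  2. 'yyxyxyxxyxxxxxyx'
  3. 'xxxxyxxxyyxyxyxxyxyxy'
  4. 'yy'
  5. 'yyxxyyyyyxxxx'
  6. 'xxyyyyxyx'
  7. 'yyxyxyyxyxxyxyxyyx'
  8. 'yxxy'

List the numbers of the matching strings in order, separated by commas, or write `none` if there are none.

1 → no match
2 → match
3 → no match
4 → match
5 → match
6 → match
7 → no match
8 → no match

2, 4, 5, 6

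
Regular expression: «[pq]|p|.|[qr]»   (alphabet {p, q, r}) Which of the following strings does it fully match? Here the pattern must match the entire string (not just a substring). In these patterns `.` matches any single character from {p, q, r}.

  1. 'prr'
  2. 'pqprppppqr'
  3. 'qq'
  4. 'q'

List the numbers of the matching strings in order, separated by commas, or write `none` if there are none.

4

1 → no match
2 → no match
3 → no match
4 → match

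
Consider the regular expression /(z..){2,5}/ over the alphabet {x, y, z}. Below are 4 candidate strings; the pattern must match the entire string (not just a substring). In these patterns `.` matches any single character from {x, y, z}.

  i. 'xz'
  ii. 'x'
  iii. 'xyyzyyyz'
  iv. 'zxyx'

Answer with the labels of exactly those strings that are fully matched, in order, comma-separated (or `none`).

none

i. 'xz' → no match — must start with 'z'
ii. 'x' → no match — must start with 'z'
iii. 'xyyzyyyz' → no match — must start with 'z'
iv. 'zxyx' → no match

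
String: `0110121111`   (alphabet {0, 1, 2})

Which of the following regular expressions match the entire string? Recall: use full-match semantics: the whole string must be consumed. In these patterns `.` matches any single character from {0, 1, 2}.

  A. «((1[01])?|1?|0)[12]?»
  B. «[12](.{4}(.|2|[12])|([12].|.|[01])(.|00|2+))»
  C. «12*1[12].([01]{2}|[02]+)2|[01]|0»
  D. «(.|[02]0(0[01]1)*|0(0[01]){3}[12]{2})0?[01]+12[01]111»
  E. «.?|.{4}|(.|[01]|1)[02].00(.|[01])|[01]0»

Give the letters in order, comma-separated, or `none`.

D

A → no match
B → no match
C → no match
D → match
E → no match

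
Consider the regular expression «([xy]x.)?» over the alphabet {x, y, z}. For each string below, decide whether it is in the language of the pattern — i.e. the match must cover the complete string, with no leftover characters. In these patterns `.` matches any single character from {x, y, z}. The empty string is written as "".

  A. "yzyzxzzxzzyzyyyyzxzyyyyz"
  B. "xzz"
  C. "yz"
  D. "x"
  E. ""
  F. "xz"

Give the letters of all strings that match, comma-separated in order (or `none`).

E

A → no match
B. "xzz" → no match
C. "yz" → no match
D. "x" → no match
E. "" → match
F. "xz" → no match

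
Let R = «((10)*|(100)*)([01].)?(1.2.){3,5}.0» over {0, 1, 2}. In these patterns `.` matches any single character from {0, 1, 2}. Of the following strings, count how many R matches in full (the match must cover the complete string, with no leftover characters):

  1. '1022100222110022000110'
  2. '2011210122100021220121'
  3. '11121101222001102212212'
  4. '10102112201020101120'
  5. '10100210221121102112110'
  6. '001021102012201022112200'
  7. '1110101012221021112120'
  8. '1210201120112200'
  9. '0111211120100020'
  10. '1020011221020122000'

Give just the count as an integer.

1 → no match
2 → no match — must end with '0'
3 → no match — must end with '0'
4 → no match
5 → no match
6 → match
7 → no match
8 → match
9 → no match
10 → no match
Total matched: 2

2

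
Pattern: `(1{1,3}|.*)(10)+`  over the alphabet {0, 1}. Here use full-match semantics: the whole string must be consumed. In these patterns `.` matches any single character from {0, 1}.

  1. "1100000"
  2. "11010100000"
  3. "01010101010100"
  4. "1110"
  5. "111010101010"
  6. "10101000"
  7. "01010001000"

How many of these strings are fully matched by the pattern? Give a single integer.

2

1. "1100000" → no match — must end with "10"
2. "11010100000" → no match — must end with "10"
3 → no match — must end with "10"
4. "1110" → match
5. "111010101010" → match
6. "10101000" → no match — must end with "10"
7. "01010001000" → no match — must end with "10"
Total matched: 2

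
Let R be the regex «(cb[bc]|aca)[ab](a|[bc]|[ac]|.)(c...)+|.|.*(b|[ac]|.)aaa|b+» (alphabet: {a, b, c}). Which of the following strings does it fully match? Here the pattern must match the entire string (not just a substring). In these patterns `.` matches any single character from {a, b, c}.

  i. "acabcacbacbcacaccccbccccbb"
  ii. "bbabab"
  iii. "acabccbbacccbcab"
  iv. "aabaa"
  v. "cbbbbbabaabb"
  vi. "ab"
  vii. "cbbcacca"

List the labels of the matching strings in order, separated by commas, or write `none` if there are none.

none

i → no match
ii → no match
iii → no match
iv → no match
v → no match
vi → no match
vii → no match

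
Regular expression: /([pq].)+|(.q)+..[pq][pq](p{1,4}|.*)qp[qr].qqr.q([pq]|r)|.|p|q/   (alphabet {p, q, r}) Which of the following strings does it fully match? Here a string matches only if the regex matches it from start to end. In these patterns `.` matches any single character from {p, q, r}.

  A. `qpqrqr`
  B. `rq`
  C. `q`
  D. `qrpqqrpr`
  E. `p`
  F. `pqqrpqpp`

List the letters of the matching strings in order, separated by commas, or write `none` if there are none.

A, C, D, E, F

A → match
B → no match
C → match
D → match
E → match
F → match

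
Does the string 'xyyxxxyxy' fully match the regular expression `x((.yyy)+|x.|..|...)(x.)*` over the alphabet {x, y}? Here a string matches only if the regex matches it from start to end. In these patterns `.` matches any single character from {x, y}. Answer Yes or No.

Yes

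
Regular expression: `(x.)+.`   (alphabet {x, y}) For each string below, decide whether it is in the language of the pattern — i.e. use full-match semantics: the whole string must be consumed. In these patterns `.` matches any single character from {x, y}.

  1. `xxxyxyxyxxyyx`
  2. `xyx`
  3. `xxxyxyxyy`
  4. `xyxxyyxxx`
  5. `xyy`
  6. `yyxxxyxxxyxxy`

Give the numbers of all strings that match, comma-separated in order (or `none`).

1 → no match
2. `xyx` → match
3. `xxxyxyxyy` → match
4. `xyxxyyxxx` → no match
5. `xyy` → match
6 → no match — must start with `x`

2, 3, 5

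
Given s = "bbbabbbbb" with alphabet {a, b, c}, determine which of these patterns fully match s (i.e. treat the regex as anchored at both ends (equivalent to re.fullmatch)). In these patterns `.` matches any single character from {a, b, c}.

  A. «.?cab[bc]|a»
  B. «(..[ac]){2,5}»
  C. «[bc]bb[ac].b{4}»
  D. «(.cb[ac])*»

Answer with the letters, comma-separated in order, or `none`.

A → no match
B → no match
C → match
D → no match

C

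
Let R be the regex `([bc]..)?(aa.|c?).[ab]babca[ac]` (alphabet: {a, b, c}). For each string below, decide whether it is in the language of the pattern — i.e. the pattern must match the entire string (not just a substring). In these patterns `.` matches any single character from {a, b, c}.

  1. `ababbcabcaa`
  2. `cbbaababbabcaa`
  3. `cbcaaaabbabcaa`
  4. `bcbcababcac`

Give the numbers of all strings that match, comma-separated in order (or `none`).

1. `ababbcabcaa` → no match
2 → match
3 → match
4. `bcbcababcac` → match

2, 3, 4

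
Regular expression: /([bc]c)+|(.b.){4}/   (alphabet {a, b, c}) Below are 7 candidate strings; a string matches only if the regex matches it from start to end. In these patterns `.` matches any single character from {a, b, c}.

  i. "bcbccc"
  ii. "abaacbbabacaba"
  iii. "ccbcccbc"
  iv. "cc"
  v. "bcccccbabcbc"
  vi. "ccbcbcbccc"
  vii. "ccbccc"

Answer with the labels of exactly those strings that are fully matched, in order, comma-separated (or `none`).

i → match
ii → no match
iii → match
iv → match
v → no match
vi → match
vii → match

i, iii, iv, vi, vii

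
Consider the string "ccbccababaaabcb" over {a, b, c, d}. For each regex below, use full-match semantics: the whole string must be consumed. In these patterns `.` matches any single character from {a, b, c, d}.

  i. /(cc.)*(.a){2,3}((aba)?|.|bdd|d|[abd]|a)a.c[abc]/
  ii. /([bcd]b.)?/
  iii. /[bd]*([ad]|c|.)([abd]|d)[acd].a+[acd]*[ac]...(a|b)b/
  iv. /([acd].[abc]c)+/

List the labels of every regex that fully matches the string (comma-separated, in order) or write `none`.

i

i → match
ii → no match
iii → no match
iv → no match — must end with "c"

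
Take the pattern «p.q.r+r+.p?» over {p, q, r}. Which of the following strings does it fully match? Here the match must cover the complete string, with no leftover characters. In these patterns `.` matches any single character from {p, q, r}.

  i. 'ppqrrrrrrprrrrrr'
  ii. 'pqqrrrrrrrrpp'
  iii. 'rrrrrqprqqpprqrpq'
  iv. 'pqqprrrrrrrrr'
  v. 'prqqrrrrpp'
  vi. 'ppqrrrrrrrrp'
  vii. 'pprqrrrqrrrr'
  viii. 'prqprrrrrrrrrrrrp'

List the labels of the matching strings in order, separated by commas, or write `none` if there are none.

ii, iv, v, vi, viii

i → no match
ii → match
iii → no match — must start with 'p'
iv → match
v → match
vi → match
vii → no match
viii → match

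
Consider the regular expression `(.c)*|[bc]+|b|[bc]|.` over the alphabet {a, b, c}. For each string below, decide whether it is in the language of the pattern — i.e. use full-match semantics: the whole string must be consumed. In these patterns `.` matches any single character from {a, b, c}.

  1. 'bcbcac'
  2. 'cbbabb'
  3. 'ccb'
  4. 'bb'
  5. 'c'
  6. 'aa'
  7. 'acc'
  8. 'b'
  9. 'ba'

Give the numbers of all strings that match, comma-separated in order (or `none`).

1 → match
2 → no match
3 → match
4 → match
5 → match
6 → no match
7 → no match
8 → match
9 → no match

1, 3, 4, 5, 8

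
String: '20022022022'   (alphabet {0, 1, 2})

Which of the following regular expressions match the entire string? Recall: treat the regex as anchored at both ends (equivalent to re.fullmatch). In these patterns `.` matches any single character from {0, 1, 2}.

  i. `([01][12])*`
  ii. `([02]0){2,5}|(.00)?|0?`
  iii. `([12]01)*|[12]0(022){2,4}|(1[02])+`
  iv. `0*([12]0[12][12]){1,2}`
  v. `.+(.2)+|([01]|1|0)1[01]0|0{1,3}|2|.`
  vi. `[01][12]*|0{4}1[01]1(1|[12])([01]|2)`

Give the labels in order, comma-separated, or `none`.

iii, v

i → no match
ii → no match
iii → match
iv → no match
v → match
vi → no match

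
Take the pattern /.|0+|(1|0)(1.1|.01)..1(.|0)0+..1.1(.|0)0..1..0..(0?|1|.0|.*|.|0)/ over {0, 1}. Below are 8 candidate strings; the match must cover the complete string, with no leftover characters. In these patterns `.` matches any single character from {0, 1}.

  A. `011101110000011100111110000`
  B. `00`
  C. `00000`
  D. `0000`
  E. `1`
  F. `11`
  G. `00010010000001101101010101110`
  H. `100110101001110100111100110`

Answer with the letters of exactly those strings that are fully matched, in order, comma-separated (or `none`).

A, B, C, D, E, G

A → match
B → match
C → match
D → match
E → match
F → no match
G → match
H → no match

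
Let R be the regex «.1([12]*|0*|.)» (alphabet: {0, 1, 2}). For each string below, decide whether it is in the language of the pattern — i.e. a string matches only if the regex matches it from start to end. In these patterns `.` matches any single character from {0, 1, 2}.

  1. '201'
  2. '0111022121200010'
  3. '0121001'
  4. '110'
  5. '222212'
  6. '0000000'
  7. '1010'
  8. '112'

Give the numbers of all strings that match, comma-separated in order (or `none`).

1 → no match
2 → no match
3 → no match
4 → match
5 → no match
6 → no match
7 → no match
8 → match

4, 8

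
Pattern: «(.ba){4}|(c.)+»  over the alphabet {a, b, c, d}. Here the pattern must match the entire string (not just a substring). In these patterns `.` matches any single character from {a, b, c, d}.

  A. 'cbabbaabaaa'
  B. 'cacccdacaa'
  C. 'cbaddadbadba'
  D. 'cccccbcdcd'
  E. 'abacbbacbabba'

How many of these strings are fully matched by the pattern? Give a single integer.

A → no match
B → no match
C → no match
D → match
E → no match
Total matched: 1

1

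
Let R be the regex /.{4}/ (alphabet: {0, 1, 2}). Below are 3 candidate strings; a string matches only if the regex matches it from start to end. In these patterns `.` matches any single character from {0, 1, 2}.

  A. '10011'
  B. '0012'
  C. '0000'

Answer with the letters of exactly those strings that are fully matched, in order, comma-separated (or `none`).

A → no match
B → match
C → match

B, C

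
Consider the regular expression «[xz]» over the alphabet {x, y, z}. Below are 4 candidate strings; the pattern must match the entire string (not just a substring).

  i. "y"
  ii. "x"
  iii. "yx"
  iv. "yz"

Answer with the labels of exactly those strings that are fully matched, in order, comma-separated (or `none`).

i → no match
ii → match
iii → no match
iv → no match

ii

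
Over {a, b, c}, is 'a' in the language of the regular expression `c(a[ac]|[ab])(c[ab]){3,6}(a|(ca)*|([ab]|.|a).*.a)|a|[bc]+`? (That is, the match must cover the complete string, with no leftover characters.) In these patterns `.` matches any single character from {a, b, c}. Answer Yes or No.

Yes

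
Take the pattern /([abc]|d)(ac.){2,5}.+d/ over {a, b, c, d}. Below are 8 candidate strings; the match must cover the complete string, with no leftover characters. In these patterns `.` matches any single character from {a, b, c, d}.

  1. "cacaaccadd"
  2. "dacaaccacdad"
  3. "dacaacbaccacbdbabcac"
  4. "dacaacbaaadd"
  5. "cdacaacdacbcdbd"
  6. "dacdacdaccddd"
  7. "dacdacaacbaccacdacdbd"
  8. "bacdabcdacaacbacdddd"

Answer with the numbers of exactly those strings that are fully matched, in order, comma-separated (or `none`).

1, 2, 4, 6, 7

1 → match
2 → match
3 → no match — must end with "d"
4 → match
5 → no match
6 → match
7 → match
8 → no match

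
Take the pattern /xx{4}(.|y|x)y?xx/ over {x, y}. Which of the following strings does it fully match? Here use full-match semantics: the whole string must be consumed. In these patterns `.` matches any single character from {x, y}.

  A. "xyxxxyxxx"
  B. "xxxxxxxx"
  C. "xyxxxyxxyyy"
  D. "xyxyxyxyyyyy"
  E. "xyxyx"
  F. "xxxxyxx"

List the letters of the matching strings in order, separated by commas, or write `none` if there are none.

B

A → no match — must start with "xx"
B → match
C → no match — must start with "xx"
D → no match — must start with "xx"
E → no match — must start with "xx"
F → no match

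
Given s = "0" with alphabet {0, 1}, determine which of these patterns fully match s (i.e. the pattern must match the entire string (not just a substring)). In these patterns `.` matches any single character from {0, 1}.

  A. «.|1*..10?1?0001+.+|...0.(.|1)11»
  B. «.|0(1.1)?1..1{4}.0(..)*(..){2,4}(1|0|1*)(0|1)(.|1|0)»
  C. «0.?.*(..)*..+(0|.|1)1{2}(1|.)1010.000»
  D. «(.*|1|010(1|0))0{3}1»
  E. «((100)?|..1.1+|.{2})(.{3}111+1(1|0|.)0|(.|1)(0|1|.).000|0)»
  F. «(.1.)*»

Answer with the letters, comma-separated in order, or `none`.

A, B, E

A → match
B → match
C → no match — must end with "000"
D → no match — must end with "01"
E → match
F → no match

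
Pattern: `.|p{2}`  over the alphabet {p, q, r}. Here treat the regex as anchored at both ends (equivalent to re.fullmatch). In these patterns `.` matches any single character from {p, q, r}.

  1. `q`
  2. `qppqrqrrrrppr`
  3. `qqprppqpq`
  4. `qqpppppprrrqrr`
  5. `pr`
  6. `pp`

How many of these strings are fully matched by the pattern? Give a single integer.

2

1 → match
2 → no match
3 → no match
4 → no match
5 → no match
6 → match
Total matched: 2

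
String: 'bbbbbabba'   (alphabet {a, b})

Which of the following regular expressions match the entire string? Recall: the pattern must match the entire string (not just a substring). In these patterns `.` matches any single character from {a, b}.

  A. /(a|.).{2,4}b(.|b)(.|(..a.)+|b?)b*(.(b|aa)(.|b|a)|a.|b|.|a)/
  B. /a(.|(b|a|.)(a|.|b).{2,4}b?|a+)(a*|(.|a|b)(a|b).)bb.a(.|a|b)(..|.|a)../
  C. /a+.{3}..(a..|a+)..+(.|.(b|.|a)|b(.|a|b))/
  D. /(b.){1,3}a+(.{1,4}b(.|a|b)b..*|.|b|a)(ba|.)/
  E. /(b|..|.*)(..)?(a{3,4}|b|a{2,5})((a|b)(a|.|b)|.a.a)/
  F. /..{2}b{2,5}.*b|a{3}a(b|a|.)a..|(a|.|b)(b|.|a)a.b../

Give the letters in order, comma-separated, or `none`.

A, E

A → match
B → no match — must start with 'a'
C → no match — must start with 'a'
D → no match
E → match
F → no match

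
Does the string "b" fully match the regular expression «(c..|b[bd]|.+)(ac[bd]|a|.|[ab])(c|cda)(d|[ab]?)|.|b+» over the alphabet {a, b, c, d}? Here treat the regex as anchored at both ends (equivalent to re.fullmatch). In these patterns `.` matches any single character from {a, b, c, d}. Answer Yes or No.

Yes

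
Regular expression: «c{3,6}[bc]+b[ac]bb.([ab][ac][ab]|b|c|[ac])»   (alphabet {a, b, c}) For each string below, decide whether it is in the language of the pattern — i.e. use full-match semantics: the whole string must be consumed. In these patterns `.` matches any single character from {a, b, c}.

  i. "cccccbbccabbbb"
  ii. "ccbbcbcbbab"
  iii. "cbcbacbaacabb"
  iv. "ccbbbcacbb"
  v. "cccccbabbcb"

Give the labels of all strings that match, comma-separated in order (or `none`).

i → no match
ii → no match
iii → no match
iv → no match
v → match

v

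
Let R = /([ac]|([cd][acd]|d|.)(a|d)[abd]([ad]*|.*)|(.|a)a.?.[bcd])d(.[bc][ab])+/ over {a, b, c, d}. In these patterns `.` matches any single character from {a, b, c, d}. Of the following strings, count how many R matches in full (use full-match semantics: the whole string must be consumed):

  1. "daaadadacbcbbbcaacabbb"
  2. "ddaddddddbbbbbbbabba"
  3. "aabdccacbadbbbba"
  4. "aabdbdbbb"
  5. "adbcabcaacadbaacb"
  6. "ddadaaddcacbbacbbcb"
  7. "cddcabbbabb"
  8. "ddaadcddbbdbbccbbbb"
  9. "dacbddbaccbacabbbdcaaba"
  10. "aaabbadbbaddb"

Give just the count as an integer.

1 → match
2 → match
3 → match
4 → match
5 → match
6 → match
7 → match
8 → match
9 → match
10 → no match
Total matched: 9

9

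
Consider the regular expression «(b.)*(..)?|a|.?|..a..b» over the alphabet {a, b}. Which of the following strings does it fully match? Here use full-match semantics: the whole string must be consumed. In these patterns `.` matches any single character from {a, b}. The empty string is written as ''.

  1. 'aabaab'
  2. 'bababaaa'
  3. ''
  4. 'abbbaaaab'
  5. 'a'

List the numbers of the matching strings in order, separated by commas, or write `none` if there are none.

2, 3, 5

1. 'aabaab' → no match
2. 'bababaaa' → match
3. '' → match
4. 'abbbaaaab' → no match
5. 'a' → match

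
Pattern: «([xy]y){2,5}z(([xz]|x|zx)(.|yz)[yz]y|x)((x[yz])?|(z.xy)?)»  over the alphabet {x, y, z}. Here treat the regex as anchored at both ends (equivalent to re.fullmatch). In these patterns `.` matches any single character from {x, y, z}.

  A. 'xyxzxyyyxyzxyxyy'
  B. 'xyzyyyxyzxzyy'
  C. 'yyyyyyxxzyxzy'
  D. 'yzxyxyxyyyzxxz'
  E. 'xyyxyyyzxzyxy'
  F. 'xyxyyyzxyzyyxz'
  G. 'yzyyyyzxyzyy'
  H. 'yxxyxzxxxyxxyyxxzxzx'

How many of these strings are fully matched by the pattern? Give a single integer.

1

A → no match
B → no match
C → no match
D → no match
E → no match
F → match
G → no match
H → no match
Total matched: 1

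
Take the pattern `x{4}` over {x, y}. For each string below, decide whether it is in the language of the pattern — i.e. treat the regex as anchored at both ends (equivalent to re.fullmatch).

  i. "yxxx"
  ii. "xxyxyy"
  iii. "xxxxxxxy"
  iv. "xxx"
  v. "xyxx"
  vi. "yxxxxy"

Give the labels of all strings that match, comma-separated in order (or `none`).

none

i → no match — must start with "x"
ii → no match — must end with "x"
iii → no match — must end with "x"
iv → no match
v → no match
vi → no match — must start with "x"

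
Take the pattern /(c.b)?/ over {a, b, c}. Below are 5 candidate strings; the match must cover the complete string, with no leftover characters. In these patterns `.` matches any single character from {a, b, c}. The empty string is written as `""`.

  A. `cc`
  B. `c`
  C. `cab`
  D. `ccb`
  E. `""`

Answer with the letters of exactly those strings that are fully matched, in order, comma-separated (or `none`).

C, D, E

A → no match
B → no match
C → match
D → match
E → match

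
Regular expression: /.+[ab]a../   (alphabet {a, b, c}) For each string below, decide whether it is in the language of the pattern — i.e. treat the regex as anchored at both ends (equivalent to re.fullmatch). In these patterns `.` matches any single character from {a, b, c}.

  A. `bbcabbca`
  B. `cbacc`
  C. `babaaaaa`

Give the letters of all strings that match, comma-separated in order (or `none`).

A → no match
B → match
C → match

B, C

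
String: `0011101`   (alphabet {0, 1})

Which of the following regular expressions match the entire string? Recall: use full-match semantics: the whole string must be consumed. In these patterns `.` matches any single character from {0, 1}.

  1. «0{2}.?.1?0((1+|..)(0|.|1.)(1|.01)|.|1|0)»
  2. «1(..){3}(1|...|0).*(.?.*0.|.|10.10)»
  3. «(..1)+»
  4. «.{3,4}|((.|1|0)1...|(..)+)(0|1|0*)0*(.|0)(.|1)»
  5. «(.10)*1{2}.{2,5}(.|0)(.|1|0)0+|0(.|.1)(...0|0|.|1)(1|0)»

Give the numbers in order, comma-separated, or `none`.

1 → match
2 → no match — must start with `1`
3 → no match
4 → match
5 → match

1, 4, 5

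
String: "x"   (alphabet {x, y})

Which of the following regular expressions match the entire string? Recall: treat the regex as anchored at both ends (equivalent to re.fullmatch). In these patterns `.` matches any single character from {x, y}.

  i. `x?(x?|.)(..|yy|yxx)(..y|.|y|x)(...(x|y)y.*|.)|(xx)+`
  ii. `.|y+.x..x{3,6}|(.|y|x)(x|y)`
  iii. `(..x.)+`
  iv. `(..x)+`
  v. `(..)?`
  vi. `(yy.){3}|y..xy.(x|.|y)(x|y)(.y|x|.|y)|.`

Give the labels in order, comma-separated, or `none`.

i → no match
ii → match
iii → no match
iv → no match
v → no match
vi → match

ii, vi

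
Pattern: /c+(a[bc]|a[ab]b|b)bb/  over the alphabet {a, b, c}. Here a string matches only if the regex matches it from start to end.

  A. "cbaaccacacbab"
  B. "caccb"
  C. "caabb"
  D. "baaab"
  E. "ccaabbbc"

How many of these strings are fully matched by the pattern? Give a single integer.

A → no match — must end with "bb"
B → no match — must end with "bb"
C → no match
D → no match — must start with "c"
E → no match — must end with "bb"
Total matched: 0

0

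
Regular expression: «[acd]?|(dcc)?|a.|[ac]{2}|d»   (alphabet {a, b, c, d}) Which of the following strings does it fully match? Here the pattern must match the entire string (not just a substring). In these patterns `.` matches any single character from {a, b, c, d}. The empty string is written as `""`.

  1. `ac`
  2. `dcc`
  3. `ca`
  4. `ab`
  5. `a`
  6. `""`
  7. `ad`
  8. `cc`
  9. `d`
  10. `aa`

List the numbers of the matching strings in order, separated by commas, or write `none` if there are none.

1, 2, 3, 4, 5, 6, 7, 8, 9, 10

1. `ac` → match
2. `dcc` → match
3. `ca` → match
4. `ab` → match
5. `a` → match
6. `""` → match
7. `ad` → match
8. `cc` → match
9. `d` → match
10. `aa` → match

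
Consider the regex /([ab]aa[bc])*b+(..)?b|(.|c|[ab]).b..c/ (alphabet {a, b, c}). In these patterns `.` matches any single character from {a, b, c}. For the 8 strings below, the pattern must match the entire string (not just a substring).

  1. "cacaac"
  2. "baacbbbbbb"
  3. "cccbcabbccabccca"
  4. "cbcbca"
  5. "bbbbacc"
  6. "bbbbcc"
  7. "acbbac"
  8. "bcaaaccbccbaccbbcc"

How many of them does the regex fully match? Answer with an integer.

3

1. "cacaac" → no match
2. "baacbbbbbb" → match
3 → no match
4. "cbcbca" → no match
5. "bbbbacc" → no match
6. "bbbbcc" → match
7. "acbbac" → match
8 → no match
Total matched: 3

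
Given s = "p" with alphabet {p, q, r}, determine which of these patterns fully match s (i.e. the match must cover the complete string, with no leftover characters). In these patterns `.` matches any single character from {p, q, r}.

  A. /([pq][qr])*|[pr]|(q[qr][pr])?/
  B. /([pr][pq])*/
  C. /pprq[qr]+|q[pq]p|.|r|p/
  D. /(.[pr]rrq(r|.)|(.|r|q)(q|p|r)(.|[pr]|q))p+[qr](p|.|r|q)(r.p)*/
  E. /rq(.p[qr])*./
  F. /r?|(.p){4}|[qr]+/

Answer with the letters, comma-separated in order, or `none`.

A → match
B → no match
C → match
D → no match
E → no match — must start with "rq"
F → no match

A, C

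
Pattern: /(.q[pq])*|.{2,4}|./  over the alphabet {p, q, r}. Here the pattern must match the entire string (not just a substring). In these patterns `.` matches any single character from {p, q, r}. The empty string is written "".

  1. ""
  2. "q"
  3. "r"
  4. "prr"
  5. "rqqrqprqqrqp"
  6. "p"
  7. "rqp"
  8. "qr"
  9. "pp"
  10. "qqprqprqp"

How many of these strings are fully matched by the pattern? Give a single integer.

1 → match
2 → match
3 → match
4 → match
5 → match
6 → match
7 → match
8 → match
9 → match
10 → match
Total matched: 10

10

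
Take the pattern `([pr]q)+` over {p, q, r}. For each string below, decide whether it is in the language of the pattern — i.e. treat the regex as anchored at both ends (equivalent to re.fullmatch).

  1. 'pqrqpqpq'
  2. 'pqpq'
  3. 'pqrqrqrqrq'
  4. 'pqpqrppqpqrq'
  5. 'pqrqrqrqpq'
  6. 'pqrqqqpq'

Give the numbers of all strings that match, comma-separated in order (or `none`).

1 → match
2 → match
3 → match
4 → no match
5 → match
6 → no match

1, 2, 3, 5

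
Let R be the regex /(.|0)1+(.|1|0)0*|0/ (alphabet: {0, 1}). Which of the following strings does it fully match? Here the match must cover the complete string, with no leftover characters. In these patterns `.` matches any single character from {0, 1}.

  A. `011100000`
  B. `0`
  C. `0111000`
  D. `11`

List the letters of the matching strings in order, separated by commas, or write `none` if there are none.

A, B, C

A → match
B → match
C → match
D → no match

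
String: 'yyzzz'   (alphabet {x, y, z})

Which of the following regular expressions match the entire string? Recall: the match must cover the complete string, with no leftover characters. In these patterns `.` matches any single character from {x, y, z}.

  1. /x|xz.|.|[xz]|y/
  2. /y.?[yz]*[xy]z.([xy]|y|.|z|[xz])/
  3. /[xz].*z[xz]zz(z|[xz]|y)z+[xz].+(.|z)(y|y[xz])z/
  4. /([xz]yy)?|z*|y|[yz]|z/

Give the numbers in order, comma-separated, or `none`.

2

1 → no match
2 → match
3 → no match
4 → no match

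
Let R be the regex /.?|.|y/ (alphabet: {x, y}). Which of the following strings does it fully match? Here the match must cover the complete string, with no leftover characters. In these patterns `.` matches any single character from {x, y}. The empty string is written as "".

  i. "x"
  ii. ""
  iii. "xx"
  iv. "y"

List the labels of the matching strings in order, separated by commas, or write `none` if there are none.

i → match
ii → match
iii → no match
iv → match

i, ii, iv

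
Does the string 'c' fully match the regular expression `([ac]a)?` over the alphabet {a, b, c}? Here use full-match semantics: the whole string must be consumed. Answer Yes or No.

No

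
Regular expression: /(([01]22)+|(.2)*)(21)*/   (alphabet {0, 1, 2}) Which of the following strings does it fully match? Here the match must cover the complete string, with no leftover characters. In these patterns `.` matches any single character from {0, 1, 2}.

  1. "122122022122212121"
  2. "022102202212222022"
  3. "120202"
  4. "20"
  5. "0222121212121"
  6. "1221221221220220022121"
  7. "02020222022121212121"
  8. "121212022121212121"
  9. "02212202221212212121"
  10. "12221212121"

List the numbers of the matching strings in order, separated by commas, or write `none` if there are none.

1, 3, 5, 7, 8, 10

1 → match
2 → no match
3 → match
4 → no match
5 → match
6 → no match
7 → match
8 → match
9 → no match
10 → match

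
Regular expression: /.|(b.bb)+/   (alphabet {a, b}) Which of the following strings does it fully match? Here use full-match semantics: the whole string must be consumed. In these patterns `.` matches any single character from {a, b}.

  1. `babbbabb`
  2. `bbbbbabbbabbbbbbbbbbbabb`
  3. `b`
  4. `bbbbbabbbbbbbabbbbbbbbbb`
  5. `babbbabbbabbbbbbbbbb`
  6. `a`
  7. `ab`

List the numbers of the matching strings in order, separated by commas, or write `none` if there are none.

1, 2, 3, 4, 5, 6

1 → match
2 → match
3 → match
4 → match
5 → match
6 → match
7 → no match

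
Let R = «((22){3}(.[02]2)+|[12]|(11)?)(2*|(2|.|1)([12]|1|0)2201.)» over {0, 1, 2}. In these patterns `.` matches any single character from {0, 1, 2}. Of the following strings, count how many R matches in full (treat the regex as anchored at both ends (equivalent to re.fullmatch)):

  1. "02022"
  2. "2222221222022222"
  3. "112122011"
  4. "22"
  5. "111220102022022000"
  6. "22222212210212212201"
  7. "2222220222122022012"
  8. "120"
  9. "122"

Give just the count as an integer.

4

1 → no match
2 → match
3 → match
4 → match
5 → no match
6 → no match
7 → no match
8 → no match
9 → match
Total matched: 4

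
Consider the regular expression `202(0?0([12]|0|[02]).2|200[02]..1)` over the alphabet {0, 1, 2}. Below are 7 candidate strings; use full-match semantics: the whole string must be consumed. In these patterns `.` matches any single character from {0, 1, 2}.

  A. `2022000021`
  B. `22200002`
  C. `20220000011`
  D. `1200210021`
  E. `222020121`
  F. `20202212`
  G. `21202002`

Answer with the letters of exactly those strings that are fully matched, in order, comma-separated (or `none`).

A

A → match
B → no match — must start with `202`
C → no match
D → no match — must start with `202`
E → no match — must start with `202`
F → no match
G → no match — must start with `202`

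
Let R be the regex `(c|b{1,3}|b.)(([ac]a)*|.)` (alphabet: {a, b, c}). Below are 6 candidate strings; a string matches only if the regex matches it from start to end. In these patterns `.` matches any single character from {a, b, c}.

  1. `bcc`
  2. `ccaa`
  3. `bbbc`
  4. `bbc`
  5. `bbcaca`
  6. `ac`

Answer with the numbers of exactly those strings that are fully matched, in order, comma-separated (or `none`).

1, 3, 4, 5

1. `bcc` → match
2. `ccaa` → no match
3. `bbbc` → match
4. `bbc` → match
5. `bbcaca` → match
6. `ac` → no match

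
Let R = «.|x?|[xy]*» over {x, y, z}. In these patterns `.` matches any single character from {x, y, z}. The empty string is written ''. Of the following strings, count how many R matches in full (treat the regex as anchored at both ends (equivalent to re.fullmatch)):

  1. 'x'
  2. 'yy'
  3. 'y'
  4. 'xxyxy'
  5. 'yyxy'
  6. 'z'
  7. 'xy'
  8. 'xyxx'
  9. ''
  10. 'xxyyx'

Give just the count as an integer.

1 → match
2 → match
3 → match
4 → match
5 → match
6 → match
7 → match
8 → match
9 → match
10 → match
Total matched: 10

10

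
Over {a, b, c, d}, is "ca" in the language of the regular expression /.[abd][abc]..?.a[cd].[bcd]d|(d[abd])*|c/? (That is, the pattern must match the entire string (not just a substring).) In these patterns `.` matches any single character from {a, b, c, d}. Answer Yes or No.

No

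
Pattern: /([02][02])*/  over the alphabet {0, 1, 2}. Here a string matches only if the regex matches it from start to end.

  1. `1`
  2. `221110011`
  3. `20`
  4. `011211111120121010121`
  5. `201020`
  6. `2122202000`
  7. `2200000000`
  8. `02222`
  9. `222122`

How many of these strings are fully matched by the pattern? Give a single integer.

1. `1` → no match
2. `221110011` → no match
3. `20` → match
4 → no match
5. `201020` → no match
6. `2122202000` → no match
7. `2200000000` → match
8. `02222` → no match
9. `222122` → no match
Total matched: 2

2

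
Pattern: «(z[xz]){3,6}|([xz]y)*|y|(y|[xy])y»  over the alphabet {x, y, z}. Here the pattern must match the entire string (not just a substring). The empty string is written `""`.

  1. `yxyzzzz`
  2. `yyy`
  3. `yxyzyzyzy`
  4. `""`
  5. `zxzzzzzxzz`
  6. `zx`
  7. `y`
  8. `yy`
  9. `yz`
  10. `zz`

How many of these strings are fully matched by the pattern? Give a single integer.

4

1 → no match
2 → no match
3 → no match
4 → match
5 → match
6 → no match
7 → match
8 → match
9 → no match
10 → no match
Total matched: 4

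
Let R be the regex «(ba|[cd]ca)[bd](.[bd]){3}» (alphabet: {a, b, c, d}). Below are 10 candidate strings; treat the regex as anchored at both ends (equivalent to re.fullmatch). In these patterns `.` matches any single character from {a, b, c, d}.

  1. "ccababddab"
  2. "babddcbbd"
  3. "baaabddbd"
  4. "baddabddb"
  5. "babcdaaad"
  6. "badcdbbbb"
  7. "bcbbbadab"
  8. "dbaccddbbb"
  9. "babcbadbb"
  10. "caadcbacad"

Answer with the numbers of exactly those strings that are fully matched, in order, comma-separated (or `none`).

1, 2, 6, 9

1 → match
2 → match
3 → no match
4 → no match
5 → no match
6 → match
7 → no match
8 → no match
9 → match
10 → no match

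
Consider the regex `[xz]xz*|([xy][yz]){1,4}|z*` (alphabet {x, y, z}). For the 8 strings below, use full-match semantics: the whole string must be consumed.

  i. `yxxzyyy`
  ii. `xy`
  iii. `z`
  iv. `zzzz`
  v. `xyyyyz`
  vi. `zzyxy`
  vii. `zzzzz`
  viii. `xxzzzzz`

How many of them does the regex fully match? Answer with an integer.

i → no match
ii → match
iii → match
iv → match
v → match
vi → no match
vii → match
viii → match
Total matched: 6

6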